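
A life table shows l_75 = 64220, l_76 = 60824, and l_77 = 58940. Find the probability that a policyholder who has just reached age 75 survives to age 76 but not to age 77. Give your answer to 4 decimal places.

We want 1|1q75 = (l_76 − l_77)/l_75.
This is the probability of reaching 76 but not 77, conditional on being alive at 75: (l_76 − l_77) / l_75.
= (60824 − 58940) / 64220 = 1884 / 64220 = 0.029337.

0.0293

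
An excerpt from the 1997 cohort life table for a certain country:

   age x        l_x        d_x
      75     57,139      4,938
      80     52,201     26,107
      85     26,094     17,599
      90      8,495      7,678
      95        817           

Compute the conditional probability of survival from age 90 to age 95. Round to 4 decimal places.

0.0962

The conditional survival probability is l_95/l_90 = 817/8,495 = 0.096174.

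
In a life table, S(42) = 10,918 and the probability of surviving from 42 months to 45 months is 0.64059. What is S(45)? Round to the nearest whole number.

6994

S(45) = S(42) × p = 10,918 × 0.64059 = 6994.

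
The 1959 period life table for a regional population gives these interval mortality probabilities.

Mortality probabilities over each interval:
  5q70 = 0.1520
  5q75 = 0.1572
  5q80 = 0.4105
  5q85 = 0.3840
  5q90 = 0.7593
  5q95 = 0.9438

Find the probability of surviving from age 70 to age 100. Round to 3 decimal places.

Chaining the interval survival probabilities: (1 − 0.1520) × (1 − 0.1572) × (1 − 0.4105) × (1 − 0.3840) × (1 − 0.7593) × (1 − 0.9438).
= 0.8480 × 0.8428 × 0.5895 × 0.6160 × 0.2407 × 0.0562 = 0.003511.

0.004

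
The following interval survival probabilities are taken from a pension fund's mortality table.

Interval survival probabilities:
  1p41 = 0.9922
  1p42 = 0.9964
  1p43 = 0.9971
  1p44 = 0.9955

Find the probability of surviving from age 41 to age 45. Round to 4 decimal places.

0.9813

4p41 = 0.9922 × 0.9964 × 0.9971 × 0.9955.
= 0.981325.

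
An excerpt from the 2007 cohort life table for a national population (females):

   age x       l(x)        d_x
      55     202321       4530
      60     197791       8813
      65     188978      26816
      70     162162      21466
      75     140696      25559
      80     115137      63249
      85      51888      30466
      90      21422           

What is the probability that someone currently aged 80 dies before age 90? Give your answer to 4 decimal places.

P(die before 90 | alive at 80) = 1 − l(90)/l(80) = 1 − 21422/115137 = (93715)/115137 = 0.813943.

0.8139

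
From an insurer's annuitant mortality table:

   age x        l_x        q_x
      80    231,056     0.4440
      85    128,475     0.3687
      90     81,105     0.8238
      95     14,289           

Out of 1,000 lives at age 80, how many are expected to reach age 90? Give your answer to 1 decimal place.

The relevant probability is 81,105/231,056 = 0.351019.
Expected number = 1,000 × 0.351019 = 351.0.

351.0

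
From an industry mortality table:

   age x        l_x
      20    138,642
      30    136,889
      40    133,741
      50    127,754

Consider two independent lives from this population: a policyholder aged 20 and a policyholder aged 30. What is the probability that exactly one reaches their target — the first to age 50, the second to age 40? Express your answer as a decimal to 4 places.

0.0979

p₁ = l_50/l_20 = 127,754/138,642 = 0.921467; p₂ = l_40/l_30 = 133,741/136,889 = 0.977003.
P(exactly one) = p₁(1−p₂) + (1−p₁)p₂ = 0.021191 + 0.076727 = 0.097918.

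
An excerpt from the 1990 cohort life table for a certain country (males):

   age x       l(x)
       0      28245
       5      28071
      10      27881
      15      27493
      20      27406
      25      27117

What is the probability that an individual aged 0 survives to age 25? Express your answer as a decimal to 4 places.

The conditional survival probability is l(25)/l(0) = 27117/28245 = 0.960064.

0.9601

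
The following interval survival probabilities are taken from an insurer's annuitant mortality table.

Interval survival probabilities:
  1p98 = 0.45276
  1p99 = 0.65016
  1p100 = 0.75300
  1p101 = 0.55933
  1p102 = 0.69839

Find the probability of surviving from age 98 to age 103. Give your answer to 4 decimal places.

0.0866

Chaining the interval survival probabilities: 0.45276 × 0.65016 × 0.75300 × 0.55933 × 0.69839.
= 0.086586.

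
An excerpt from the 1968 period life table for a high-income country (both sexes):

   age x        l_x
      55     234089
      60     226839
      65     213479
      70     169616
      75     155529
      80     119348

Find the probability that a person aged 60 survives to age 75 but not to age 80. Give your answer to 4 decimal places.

0.1595

This is the probability of reaching 75 but not 80, conditional on being alive at 60: (l_75 − l_80) / l_60.
= (155529 − 119348) / 226839 = 36181 / 226839 = 0.159501.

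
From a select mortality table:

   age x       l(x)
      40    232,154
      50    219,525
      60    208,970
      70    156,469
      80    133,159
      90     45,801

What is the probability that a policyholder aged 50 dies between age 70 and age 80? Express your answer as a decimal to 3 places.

This is the probability of reaching 70 but not 80, conditional on being alive at 50: (l(70) − l(80)) / l(50).
= (156,469 − 133,159) / 219,525 = 23,310 / 219,525 = 0.106184.

0.106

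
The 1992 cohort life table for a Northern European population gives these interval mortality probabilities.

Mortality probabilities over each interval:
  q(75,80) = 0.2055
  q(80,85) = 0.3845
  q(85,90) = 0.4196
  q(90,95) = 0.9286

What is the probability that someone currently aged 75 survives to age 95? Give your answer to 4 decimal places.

Chaining the interval survival probabilities: (1 − 0.2055) × (1 − 0.3845) × (1 − 0.4196) × (1 − 0.9286).
= 0.7945 × 0.6155 × 0.5804 × 0.0714 = 0.020265.

0.0203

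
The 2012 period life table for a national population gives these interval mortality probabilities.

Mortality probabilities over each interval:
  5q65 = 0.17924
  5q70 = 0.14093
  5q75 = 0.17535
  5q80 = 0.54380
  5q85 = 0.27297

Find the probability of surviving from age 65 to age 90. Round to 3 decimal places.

The overall survival probability is (1 − 0.17924) × (1 − 0.14093) × (1 − 0.17535) × (1 − 0.54380) × (1 − 0.27297).
= 0.82076 × 0.85907 × 0.82465 × 0.45620 × 0.72703 = 0.192851.

0.193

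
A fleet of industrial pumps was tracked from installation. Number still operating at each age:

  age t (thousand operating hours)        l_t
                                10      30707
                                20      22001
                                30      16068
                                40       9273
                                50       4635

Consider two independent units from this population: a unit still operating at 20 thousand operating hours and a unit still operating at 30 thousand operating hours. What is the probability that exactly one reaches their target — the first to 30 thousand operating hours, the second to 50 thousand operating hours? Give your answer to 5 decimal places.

0.59745

p₁ = l_30/l_20 = 16068/22001 = 0.730330; p₂ = l_50/l_30 = 4635/16068 = 0.288462.
P(exactly one) = p₁(1−p₂) + (1−p₁)p₂ = 0.519658 + 0.077790 = 0.597447.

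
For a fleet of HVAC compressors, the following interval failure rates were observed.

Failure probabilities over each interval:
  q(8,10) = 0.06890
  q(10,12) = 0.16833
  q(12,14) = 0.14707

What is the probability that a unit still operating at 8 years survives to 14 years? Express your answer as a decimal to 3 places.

0.660

P(survive 8→14) = (1 − 0.06890) × (1 − 0.16833) × (1 − 0.14707).
= 0.93110 × 0.83167 × 0.85293 = 0.660482.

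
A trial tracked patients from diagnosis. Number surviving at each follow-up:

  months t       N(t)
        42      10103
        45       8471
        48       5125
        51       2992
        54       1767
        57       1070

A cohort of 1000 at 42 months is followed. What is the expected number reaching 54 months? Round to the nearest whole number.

The relevant probability is 1767/10103 = 0.174899.
Expected number = 1000 × 0.174899 = 175.

175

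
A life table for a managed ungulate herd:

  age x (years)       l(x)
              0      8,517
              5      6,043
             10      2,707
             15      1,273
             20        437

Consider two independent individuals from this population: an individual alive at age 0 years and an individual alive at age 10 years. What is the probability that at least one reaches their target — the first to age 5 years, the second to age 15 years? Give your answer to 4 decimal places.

p₁ = l(5)/l(0) = 6,043/8,517 = 0.709522; p₂ = l(15)/l(10) = 1,273/2,707 = 0.470262.
P(at least one) = 1 − (1−p₁)(1−p₂) = 1 − 0.290478 × 0.529738 = 0.846123.

0.8461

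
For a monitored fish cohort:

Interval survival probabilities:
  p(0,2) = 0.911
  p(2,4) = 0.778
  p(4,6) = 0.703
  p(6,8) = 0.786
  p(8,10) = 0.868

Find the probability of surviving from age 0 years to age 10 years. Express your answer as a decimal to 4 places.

0.3399

P(survive 0→10) = 0.911 × 0.778 × 0.703 × 0.786 × 0.868.
= 0.339935.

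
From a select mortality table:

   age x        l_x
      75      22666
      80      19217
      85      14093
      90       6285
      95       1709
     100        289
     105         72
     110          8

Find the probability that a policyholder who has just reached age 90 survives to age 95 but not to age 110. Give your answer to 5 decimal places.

0.27064

We want 5|15q90 = (l_95 − l_110)/l_90.
This is the probability of reaching 95 but not 110, conditional on being alive at 90: (l_95 − l_110) / l_90.
= (1709 − 8) / 6285 = 1701 / 6285 = 0.270644.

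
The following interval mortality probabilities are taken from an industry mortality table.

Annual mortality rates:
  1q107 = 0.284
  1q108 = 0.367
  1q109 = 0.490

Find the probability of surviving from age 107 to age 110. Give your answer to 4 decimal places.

3p107 = (1 − 0.284) × (1 − 0.367) × (1 − 0.490).
= 0.716 × 0.633 × 0.510 = 0.231146.

0.2311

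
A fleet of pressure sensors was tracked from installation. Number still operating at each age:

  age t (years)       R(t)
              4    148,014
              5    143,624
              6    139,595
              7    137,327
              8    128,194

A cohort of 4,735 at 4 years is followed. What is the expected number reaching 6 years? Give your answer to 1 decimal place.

4465.7

The relevant probability is 139,595/148,014 = 0.943120.
Expected number = 4,735 × 0.943120 = 4465.7.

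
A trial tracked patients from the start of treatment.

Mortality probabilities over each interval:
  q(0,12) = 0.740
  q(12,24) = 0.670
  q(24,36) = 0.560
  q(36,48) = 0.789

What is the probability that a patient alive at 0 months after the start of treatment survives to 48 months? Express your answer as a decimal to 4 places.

0.0080

P(survive 0→48) = (1 − 0.740) × (1 − 0.670) × (1 − 0.560) × (1 − 0.789).
= 0.260 × 0.330 × 0.440 × 0.211 = 0.007966.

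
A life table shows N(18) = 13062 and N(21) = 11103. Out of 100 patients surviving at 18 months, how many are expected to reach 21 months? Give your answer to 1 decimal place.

85.0

The relevant probability is 11103/13062 = 0.850023.
Expected number = 100 × 0.850023 = 85.0.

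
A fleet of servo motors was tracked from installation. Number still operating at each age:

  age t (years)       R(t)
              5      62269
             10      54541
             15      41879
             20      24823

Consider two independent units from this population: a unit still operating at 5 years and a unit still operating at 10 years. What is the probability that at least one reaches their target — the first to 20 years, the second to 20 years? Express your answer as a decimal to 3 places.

p₁ = R(20)/R(5) = 24823/62269 = 0.398641; p₂ = R(20)/R(10) = 24823/54541 = 0.455126.
P(at least one) = 1 − (1−p₁)(1−p₂) = 1 − 0.601359 × 0.544874 = 0.672335.

0.672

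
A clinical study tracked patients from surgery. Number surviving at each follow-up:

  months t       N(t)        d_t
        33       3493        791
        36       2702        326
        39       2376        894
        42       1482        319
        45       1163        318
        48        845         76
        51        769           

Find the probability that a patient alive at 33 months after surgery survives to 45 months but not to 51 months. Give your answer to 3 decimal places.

This is the probability of reaching 45 but not 51, conditional on being alive at 33: (N(45) − N(51)) / N(33).
= (1163 − 769) / 3493 = 394 / 3493 = 0.112797.

0.113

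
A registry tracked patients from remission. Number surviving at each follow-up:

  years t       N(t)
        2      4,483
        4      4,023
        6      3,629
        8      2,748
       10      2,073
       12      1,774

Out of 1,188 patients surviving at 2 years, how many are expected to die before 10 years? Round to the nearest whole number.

639

The relevant probability is 1 − 2,073/4,483 = 0.537586.
Expected number = 1,188 × 0.537586 = 639.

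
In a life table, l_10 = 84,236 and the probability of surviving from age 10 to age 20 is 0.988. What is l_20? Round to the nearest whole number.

83225

l_20 = l_10 × p = 84,236 × 0.988 = 83225.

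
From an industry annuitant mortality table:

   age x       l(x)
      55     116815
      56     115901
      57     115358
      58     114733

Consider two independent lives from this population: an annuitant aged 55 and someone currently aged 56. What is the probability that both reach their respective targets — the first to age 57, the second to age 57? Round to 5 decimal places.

0.98290

p₁ = l(57)/l(55) = 115358/116815 = 0.987527; p₂ = l(57)/l(56) = 115358/115901 = 0.995315.
P(both) = p₁ × p₂ = 0.987527 × 0.995315 = 0.982900.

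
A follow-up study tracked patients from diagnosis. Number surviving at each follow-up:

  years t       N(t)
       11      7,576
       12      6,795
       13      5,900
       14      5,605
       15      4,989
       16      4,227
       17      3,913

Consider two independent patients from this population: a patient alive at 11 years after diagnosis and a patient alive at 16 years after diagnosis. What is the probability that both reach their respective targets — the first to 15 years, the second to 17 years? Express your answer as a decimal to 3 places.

0.610

p₁ = N(15)/N(11) = 4,989/7,576 = 0.658527; p₂ = N(17)/N(16) = 3,913/4,227 = 0.925716.
P(both) = p₁ × p₂ = 0.658527 × 0.925716 = 0.609609.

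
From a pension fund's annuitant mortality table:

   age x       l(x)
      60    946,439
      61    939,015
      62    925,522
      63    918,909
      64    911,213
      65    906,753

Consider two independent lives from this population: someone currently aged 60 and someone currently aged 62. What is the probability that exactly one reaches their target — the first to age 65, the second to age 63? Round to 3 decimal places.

0.048

p₁ = l(65)/l(60) = 906,753/946,439 = 0.958068; p₂ = l(63)/l(62) = 918,909/925,522 = 0.992855.
P(exactly one) = p₁(1−p₂) + (1−p₁)p₂ = 0.006845 + 0.041632 = 0.048478.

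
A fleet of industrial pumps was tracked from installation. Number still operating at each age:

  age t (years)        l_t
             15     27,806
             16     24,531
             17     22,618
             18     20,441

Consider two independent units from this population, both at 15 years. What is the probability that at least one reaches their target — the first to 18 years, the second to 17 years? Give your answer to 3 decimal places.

0.951

p₁ = l_18/l_15 = 20,441/27,806 = 0.735129; p₂ = l_17/l_15 = 22,618/27,806 = 0.813422.
P(at least one) = 1 − (1−p₁)(1−p₂) = 1 − 0.264871 × 0.186578 = 0.950581.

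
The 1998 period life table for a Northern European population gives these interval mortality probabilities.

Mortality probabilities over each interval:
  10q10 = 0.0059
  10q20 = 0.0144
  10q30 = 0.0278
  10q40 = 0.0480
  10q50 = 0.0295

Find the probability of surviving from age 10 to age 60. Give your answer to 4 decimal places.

50p10 = (1 − 0.0059) × (1 − 0.0144) × (1 − 0.0278) × (1 − 0.0480) × (1 − 0.0295).
= 0.9941 × 0.9856 × 0.9722 × 0.9520 × 0.9705 = 0.880073.

0.8801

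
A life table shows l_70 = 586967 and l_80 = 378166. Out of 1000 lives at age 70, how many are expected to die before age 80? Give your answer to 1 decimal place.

355.7

The relevant probability is 1 − 378166/586967 = 0.355729.
Expected number = 1000 × 0.355729 = 355.7.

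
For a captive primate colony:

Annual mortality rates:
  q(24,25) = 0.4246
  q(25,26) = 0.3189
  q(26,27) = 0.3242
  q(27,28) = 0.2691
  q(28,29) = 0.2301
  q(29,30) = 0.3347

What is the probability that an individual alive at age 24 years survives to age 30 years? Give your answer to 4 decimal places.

0.0992

The overall survival probability is (1 − 0.4246) × (1 − 0.3189) × (1 − 0.3242) × (1 − 0.2691) × (1 − 0.2301) × (1 − 0.3347).
= 0.5754 × 0.6811 × 0.6758 × 0.7309 × 0.7699 × 0.6653 = 0.099154.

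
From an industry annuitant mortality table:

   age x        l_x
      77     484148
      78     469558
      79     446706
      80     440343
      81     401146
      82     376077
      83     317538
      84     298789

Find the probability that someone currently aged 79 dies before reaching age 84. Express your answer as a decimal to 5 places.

P(die before 84 | alive at 79) = 1 − l_84/l_79 = 1 − 298789/446706 = (147917)/446706 = 0.331128.

0.33113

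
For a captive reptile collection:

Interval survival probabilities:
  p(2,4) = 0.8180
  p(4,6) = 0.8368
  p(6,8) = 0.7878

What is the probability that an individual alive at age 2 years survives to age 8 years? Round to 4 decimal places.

The overall survival probability is 0.8180 × 0.8368 × 0.7878.
= 0.539251.

0.5393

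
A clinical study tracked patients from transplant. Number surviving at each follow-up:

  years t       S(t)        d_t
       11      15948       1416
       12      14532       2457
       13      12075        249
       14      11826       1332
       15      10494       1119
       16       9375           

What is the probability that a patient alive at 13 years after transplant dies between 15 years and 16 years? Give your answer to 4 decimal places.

This is the probability of reaching 15 but not 16, conditional on being alive at 13: (S(15) − S(16)) / S(13).
= (10494 − 9375) / 12075 = 1119 / 12075 = 0.092671.

0.0927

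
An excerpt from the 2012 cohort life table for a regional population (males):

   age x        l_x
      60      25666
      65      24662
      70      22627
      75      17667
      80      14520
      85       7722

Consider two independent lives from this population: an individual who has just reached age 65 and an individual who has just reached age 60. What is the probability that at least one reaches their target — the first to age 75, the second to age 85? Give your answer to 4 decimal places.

0.8017

p₁ = l_75/l_65 = 17667/24662 = 0.716365; p₂ = l_85/l_60 = 7722/25666 = 0.300865.
P(at least one) = 1 − (1−p₁)(1−p₂) = 1 − 0.283635 × 0.699135 = 0.801701.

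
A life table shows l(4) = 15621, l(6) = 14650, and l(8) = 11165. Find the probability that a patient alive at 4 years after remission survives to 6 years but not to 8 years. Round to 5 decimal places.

0.22310

This is the probability of reaching 6 but not 8, conditional on being alive at 4: (l(6) − l(8)) / l(4).
= (14650 − 11165) / 15621 = 3485 / 15621 = 0.223097.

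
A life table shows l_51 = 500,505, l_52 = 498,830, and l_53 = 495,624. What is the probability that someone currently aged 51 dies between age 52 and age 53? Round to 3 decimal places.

We want 1|1q51 = (l_52 − l_53)/l_51.
This is the probability of reaching 52 but not 53, conditional on being alive at 51: (l_52 − l_53) / l_51.
= (498,830 − 495,624) / 500,505 = 3,206 / 500,505 = 0.006406.

0.006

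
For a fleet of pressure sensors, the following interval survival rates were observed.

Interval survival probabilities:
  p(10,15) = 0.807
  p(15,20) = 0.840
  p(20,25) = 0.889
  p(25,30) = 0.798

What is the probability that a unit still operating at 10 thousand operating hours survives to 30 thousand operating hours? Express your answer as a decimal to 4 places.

0.4809

Survival from 10 to 30 is the product of surviving each interval: 0.807 × 0.840 × 0.889 × 0.798.
= 0.480903.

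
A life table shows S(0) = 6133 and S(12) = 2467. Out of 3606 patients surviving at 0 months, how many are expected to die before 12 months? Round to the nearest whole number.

2155

The relevant probability is 1 − 2467/6133 = 0.597750.
Expected number = 3606 × 0.597750 = 2155.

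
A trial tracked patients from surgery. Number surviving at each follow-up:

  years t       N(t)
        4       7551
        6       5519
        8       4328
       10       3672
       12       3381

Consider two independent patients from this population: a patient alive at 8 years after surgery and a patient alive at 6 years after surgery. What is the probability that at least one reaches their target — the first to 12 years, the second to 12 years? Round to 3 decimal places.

p₁ = N(12)/N(8) = 3381/4328 = 0.781192; p₂ = N(12)/N(6) = 3381/5519 = 0.612611.
P(at least one) = 1 − (1−p₁)(1−p₂) = 1 − 0.218808 × 0.387389 = 0.915236.

0.915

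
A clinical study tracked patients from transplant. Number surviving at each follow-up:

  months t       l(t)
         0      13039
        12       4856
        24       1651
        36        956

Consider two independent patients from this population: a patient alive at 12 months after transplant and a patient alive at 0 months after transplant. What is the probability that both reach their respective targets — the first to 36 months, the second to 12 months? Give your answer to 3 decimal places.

0.073

p₁ = l(36)/l(12) = 956/4856 = 0.196870; p₂ = l(12)/l(0) = 4856/13039 = 0.372421.
P(both) = p₁ × p₂ = 0.196870 × 0.372421 = 0.073319.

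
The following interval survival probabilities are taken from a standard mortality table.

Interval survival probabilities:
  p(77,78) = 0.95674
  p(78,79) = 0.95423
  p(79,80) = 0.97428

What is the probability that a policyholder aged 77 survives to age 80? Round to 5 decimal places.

0.88947

P(survive 77→80) = 0.95674 × 0.95423 × 0.97428.
= 0.889469.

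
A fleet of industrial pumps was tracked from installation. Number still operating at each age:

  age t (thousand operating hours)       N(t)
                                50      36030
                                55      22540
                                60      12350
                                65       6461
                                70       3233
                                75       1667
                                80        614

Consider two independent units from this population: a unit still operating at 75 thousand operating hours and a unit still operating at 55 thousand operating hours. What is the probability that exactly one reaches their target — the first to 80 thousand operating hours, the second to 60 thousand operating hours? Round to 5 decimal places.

0.51262

p₁ = N(80)/N(75) = 614/1667 = 0.368326; p₂ = N(60)/N(55) = 12350/22540 = 0.547915.
P(exactly one) = p₁(1−p₂) + (1−p₁)p₂ = 0.166515 + 0.346104 = 0.512618.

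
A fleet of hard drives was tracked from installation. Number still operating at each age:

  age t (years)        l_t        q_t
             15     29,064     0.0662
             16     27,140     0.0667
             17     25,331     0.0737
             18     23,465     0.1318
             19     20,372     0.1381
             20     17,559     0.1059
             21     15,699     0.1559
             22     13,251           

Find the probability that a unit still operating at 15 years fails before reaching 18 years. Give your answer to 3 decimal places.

0.193

P(fail before 18 | operational at 15) = 1 − l_18/l_15 = 1 − 23,465/29,064 = (5,599)/29,064 = 0.192644.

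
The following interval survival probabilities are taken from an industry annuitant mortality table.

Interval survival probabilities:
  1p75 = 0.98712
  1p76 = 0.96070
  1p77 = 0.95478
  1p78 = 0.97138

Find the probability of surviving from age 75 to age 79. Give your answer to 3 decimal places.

0.880

Chaining the interval survival probabilities: 0.98712 × 0.96070 × 0.95478 × 0.97138.
= 0.879529.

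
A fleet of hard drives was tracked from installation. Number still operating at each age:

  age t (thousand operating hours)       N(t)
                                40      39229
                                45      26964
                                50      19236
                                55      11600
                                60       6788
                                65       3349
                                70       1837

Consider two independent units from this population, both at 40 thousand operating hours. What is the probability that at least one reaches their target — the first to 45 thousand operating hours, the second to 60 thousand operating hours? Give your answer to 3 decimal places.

0.741

p₁ = N(45)/N(40) = 26964/39229 = 0.687349; p₂ = N(60)/N(40) = 6788/39229 = 0.173035.
P(at least one) = 1 − (1−p₁)(1−p₂) = 1 − 0.312651 × 0.826965 = 0.741449.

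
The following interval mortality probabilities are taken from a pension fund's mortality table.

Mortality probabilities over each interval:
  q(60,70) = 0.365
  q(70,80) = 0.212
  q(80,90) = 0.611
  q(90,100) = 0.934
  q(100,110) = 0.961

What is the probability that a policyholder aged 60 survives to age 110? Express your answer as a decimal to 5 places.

Survival from 60 to 110 is the product of surviving each interval: (1 − 0.365) × (1 − 0.212) × (1 − 0.611) × (1 − 0.934) × (1 − 0.961).
= 0.635 × 0.788 × 0.389 × 0.066 × 0.039 = 0.000501.

0.00050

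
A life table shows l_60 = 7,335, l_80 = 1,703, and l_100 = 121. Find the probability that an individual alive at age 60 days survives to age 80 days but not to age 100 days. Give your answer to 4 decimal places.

0.2157

This is the probability of reaching 80 but not 100, conditional on being alive at 60: (l_80 − l_100) / l_60.
= (1,703 − 121) / 7,335 = 1,582 / 7,335 = 0.215678.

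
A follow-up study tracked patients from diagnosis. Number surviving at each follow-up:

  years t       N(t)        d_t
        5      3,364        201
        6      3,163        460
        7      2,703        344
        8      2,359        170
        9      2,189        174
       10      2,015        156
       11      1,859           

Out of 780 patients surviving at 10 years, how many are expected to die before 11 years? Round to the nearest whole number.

The relevant probability is 1 − 1,859/2,015 = 0.077419.
Expected number = 780 × 0.077419 = 60.

60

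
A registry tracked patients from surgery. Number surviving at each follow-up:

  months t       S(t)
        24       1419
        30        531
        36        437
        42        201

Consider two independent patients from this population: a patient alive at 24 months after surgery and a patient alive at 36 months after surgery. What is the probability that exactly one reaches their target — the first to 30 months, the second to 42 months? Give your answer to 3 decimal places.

0.490

p₁ = S(30)/S(24) = 531/1419 = 0.374207; p₂ = S(42)/S(36) = 201/437 = 0.459954.
P(exactly one) = p₁(1−p₂) + (1−p₁)p₂ = 0.202089 + 0.287836 = 0.489925.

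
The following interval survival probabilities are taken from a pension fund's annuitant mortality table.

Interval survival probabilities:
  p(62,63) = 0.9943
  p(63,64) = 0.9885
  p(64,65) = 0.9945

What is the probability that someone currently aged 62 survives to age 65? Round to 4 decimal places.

P(survive 62→65) = 0.9943 × 0.9885 × 0.9945.
= 0.977460.

0.9775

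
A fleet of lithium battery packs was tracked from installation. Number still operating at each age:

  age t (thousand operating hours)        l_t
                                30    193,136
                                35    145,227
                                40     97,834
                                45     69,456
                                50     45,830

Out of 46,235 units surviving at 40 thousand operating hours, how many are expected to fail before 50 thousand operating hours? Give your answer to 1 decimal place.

The relevant probability is 1 − 45,830/97,834 = 0.531553.
Expected number = 46,235 × 0.531553 = 24576.4.

24576.4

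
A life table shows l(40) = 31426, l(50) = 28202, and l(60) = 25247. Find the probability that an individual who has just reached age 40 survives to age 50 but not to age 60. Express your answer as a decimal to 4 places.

This is the probability of reaching 50 but not 60, conditional on being alive at 40: (l(50) − l(60)) / l(40).
= (28202 − 25247) / 31426 = 2955 / 31426 = 0.094030.

0.0940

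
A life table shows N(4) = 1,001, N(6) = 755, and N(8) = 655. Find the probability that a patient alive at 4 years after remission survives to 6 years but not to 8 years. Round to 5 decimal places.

0.09990

This is the probability of reaching 6 but not 8, conditional on being alive at 4: (N(6) − N(8)) / N(4).
= (755 − 655) / 1,001 = 100 / 1,001 = 0.099900.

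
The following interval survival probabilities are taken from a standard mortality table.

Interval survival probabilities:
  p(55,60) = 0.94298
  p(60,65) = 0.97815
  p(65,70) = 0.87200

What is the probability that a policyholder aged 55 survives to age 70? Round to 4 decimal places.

Chaining the interval survival probabilities: 0.94298 × 0.97815 × 0.87200.
= 0.804312.

0.8043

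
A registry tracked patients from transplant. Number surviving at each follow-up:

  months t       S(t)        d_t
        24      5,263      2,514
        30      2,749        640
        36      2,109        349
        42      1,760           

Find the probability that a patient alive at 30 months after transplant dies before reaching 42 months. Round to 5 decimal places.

0.35977

P(die before 42 | alive at 30) = 1 − S(42)/S(30) = 1 − 1,760/2,749 = (989)/2,749 = 0.359767.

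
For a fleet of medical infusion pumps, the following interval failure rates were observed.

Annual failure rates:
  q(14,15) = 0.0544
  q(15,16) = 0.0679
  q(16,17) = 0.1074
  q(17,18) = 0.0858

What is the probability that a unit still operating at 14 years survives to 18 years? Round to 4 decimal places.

0.7192

The overall survival probability is (1 − 0.0544) × (1 − 0.0679) × (1 − 0.1074) × (1 − 0.0858).
= 0.9456 × 0.9321 × 0.8926 × 0.9142 = 0.719230.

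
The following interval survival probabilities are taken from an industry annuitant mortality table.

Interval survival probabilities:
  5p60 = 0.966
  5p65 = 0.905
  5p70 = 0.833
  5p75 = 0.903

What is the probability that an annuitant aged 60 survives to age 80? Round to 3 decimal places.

0.658

Chaining the interval survival probabilities: 0.966 × 0.905 × 0.833 × 0.903.
= 0.657595.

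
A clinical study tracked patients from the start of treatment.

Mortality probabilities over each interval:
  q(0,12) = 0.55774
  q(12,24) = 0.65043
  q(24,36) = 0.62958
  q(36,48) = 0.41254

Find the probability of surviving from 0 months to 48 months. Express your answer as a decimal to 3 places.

0.034

Survival from 0 to 48 is the product of surviving each interval: (1 − 0.55774) × (1 − 0.65043) × (1 − 0.62958) × (1 − 0.41254).
= 0.44226 × 0.34957 × 0.37042 × 0.58746 = 0.033642.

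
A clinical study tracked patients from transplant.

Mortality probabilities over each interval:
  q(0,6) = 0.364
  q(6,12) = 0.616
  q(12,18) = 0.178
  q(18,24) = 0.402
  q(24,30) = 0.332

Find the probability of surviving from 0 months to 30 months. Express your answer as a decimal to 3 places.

P(survive 0→30) = (1 − 0.364) × (1 − 0.616) × (1 − 0.178) × (1 − 0.402) × (1 − 0.332).
= 0.636 × 0.384 × 0.822 × 0.598 × 0.668 = 0.080193.

0.080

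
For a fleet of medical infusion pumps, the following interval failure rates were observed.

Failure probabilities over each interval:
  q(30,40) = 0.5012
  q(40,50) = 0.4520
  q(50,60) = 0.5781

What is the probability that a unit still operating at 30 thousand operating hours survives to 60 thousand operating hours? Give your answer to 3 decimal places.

P(survive 30→60) = (1 − 0.5012) × (1 − 0.4520) × (1 − 0.5781).
= 0.4988 × 0.5480 × 0.4219 = 0.115323.

0.115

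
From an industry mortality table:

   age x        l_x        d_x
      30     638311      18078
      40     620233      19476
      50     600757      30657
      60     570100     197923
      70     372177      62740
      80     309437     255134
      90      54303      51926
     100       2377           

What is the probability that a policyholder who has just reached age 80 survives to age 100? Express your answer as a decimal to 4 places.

The conditional survival probability is l_100/l_80 = 2377/309437 = 0.007682.

0.0077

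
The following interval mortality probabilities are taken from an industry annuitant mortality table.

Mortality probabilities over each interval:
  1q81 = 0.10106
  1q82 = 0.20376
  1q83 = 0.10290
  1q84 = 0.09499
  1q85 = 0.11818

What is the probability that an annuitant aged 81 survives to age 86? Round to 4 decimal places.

0.5124

Chaining the interval survival probabilities: (1 − 0.10106) × (1 − 0.20376) × (1 − 0.10290) × (1 − 0.09499) × (1 − 0.11818).
= 0.89894 × 0.79624 × 0.89710 × 0.90501 × 0.88182 = 0.512447.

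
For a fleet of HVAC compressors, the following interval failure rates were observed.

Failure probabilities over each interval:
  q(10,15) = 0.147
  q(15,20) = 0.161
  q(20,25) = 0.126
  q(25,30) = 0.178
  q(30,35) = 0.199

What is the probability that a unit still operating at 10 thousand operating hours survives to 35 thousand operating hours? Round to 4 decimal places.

Survival from 10 to 35 is the product of surviving each interval: (1 − 0.147) × (1 − 0.161) × (1 − 0.126) × (1 − 0.178) × (1 − 0.199).
= 0.853 × 0.839 × 0.874 × 0.822 × 0.801 = 0.411838.

0.4118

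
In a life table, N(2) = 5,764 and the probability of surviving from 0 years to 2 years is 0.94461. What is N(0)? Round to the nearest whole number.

N(0) = N(2) / p = 5,764 / 0.94461 = 6102.

6102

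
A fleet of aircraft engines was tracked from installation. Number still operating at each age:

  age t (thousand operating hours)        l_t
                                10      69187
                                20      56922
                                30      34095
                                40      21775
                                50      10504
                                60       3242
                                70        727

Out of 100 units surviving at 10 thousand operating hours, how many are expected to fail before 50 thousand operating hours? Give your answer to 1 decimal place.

84.8

The relevant probability is 1 − 10504/69187 = 0.848180.
Expected number = 100 × 0.848180 = 84.8.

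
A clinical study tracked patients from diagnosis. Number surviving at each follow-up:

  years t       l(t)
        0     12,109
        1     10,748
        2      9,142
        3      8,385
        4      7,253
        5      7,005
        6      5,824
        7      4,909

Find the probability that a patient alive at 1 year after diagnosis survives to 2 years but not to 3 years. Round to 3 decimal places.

This is the probability of reaching 2 but not 3, conditional on being alive at 1: (l(2) − l(3)) / l(1).
= (9,142 − 8,385) / 10,748 = 757 / 10,748 = 0.070432.

0.070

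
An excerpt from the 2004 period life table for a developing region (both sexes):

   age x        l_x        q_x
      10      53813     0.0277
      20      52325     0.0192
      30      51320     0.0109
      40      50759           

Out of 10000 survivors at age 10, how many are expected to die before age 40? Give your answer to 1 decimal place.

The relevant probability is 1 − 50759/53813 = 0.056752.
Expected number = 10000 × 0.056752 = 567.5.

567.5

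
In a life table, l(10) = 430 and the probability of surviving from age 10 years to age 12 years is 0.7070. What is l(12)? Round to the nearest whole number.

304

l(12) = l(10) × p = 430 × 0.7070 = 304.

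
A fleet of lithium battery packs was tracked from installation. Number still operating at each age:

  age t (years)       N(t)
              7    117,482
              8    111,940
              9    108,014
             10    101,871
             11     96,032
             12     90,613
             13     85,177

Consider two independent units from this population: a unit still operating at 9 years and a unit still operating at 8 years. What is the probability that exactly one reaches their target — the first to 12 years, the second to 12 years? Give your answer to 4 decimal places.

0.2902

p₁ = N(12)/N(9) = 90,613/108,014 = 0.838901; p₂ = N(12)/N(8) = 90,613/111,940 = 0.809478.
P(exactly one) = p₁(1−p₂) + (1−p₁)p₂ = 0.159829 + 0.130406 = 0.290235.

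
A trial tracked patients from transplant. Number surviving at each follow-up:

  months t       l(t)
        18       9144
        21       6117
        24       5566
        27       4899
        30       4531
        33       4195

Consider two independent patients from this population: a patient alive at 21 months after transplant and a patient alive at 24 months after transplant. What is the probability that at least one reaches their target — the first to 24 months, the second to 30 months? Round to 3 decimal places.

0.983

p₁ = l(24)/l(21) = 5566/6117 = 0.909923; p₂ = l(30)/l(24) = 4531/5566 = 0.814050.
P(at least one) = 1 − (1−p₁)(1−p₂) = 1 − 0.090077 × 0.185950 = 0.983250.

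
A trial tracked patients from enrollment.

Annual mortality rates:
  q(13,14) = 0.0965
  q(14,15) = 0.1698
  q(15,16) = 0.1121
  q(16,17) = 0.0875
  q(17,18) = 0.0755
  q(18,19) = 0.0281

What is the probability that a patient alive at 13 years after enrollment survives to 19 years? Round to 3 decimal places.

The overall survival probability is (1 − 0.0965) × (1 − 0.1698) × (1 − 0.1121) × (1 − 0.0875) × (1 − 0.0755) × (1 − 0.0281).
= 0.9035 × 0.8302 × 0.8879 × 0.9125 × 0.9245 × 0.9719 = 0.546055.

0.546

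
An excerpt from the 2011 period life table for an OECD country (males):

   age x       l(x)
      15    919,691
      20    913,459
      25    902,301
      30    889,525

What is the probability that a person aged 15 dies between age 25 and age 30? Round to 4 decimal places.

This is the probability of reaching 25 but not 30, conditional on being alive at 15: (l(25) − l(30)) / l(15).
= (902,301 − 889,525) / 919,691 = 12,776 / 919,691 = 0.013892.

0.0139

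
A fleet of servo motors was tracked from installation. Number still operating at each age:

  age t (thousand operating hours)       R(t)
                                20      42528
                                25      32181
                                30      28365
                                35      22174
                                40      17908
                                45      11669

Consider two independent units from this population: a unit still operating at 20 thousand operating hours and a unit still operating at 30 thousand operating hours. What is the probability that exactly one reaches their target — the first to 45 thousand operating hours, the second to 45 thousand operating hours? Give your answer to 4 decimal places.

p₁ = R(45)/R(20) = 11669/42528 = 0.274384; p₂ = R(45)/R(30) = 11669/28365 = 0.411387.
P(exactly one) = p₁(1−p₂) + (1−p₁)p₂ = 0.161506 + 0.298509 = 0.460015.

0.4600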